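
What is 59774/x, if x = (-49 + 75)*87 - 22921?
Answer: -59774/20659 ≈ -2.8934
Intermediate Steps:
x = -20659 (x = 26*87 - 22921 = 2262 - 22921 = -20659)
59774/x = 59774/(-20659) = 59774*(-1/20659) = -59774/20659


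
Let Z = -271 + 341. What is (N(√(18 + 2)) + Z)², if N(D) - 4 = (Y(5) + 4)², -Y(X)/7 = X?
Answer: 1071225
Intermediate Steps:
Z = 70
Y(X) = -7*X
N(D) = 965 (N(D) = 4 + (-7*5 + 4)² = 4 + (-35 + 4)² = 4 + (-31)² = 4 + 961 = 965)
(N(√(18 + 2)) + Z)² = (965 + 70)² = 1035² = 1071225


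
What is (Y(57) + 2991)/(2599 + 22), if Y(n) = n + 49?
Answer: 3097/2621 ≈ 1.1816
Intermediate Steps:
Y(n) = 49 + n
(Y(57) + 2991)/(2599 + 22) = ((49 + 57) + 2991)/(2599 + 22) = (106 + 2991)/2621 = 3097*(1/2621) = 3097/2621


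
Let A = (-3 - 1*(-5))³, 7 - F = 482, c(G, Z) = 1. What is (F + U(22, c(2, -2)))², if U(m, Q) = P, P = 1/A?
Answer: 14432401/64 ≈ 2.2551e+5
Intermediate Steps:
F = -475 (F = 7 - 1*482 = 7 - 482 = -475)
A = 8 (A = (-3 + 5)³ = 2³ = 8)
P = ⅛ (P = 1/8 = ⅛ ≈ 0.12500)
U(m, Q) = ⅛
(F + U(22, c(2, -2)))² = (-475 + ⅛)² = (-3799/8)² = 14432401/64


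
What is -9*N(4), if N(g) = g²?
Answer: -144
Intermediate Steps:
-9*N(4) = -9*4² = -9*16 = -144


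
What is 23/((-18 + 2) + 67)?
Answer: 23/51 ≈ 0.45098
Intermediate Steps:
23/((-18 + 2) + 67) = 23/(-16 + 67) = 23/51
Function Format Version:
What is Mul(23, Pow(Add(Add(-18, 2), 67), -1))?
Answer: Rational(23, 51) ≈ 0.45098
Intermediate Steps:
Mul(23, Pow(Add(Add(-18, 2), 67), -1)) = Mul(23, Pow(Add(-16, 67), -1)) = Mul(23, Pow(51, -1)) = Mul(23, Rational(1, 51)) = Rational(23, 51)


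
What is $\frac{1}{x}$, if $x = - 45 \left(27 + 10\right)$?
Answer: $- \frac{1}{1665} \approx -0.0006006$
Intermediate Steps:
$x = -1665$ ($x = \left(-45\right) 37 = -1665$)
$\frac{1}{x} = \frac{1}{-1665} = - \frac{1}{1665}$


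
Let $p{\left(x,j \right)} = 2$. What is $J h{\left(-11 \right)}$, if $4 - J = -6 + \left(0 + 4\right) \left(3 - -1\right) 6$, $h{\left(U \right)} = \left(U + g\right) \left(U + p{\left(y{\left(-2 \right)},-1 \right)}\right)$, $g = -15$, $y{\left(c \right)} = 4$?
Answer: $-20124$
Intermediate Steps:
$h{\left(U \right)} = \left(-15 + U\right) \left(2 + U\right)$ ($h{\left(U \right)} = \left(U - 15\right) \left(U + 2\right) = \left(-15 + U\right) \left(2 + U\right)$)
$J = -86$ ($J = 4 - \left(-6 + \left(0 + 4\right) \left(3 - -1\right) 6\right) = 4 - \left(-6 + 4 \left(3 + 1\right) 6\right) = 4 - \left(-6 + 4 \cdot 4 \cdot 6\right) = 4 - \left(-6 + 16 \cdot 6\right) = 4 - \left(-6 + 96\right) = 4 - 90 = -86$)
$J h{\left(-11 \right)} = - 86 \left(-30 + \left(-11\right)^{2} - -143\right) = - 86 \left(-30 + 121 + 143\right) = \left(-86\right) 234 = -20124$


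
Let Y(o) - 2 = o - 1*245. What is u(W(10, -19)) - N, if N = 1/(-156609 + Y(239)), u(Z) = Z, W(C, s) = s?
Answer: -2975646/156613 ≈ -19.000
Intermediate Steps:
Y(o) = -243 + o (Y(o) = 2 + (o - 1*245) = 2 + (o - 245) = 2 + (-245 + o) = -243 + o)
N = -1/156613 (N = 1/(-156609 + (-243 + 239)) = 1/(-156609 - 4) = 1/(-156613) = -1/156613 ≈ -6.3852e-6)
u(W(10, -19)) - N = -19 - 1*(-1/156613) = -19 + 1/156613 = -2975646/156613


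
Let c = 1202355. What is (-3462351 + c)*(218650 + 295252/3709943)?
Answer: -1833262046059191192/3709943 ≈ -4.9415e+11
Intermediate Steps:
(-3462351 + c)*(218650 + 295252/3709943) = (-3462351 + 1202355)*(218650 + 295252/3709943) = -2259996*(218650 + 295252*(1/3709943)) = -2259996*(218650 + 295252/3709943) = -2259996*811179332202/3709943 = -1833262046059191192/3709943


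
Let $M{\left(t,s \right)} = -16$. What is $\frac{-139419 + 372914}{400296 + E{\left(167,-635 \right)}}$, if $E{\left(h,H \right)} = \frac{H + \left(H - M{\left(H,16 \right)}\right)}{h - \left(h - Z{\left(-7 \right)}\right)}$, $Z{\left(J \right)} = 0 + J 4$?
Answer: $\frac{3268930}{5604771} \approx 0.58324$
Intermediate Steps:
$Z{\left(J \right)} = 4 J$ ($Z{\left(J \right)} = 0 + 4 J = 4 J$)
$E{\left(h,H \right)} = - \frac{4}{7} - \frac{H}{14}$ ($E{\left(h,H \right)} = \frac{H + \left(H - -16\right)}{h - \left(28 + h\right)} = \frac{H + \left(H + 16\right)}{h - \left(28 + h\right)} = \frac{H + \left(16 + H\right)}{-28} = \left(16 + 2 H\right) \left(- \frac{1}{28}\right) = - \frac{4}{7} - \frac{H}{14}$)
$\frac{-139419 + 372914}{400296 + E{\left(167,-635 \right)}} = \frac{-139419 + 372914}{400296 - - \frac{627}{14}} = \frac{233495}{400296 + \left(- \frac{4}{7} + \frac{635}{14}\right)} = \frac{233495}{400296 + \frac{627}{14}} = \frac{233495}{\frac{5604771}{14}} = 233495 \cdot \frac{14}{5604771} = \frac{3268930}{5604771}$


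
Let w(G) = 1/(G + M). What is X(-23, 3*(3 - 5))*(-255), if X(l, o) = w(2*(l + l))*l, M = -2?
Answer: -5865/94 ≈ -62.394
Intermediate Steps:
w(G) = 1/(-2 + G) (w(G) = 1/(G - 2) = 1/(-2 + G))
X(l, o) = l/(-2 + 4*l) (X(l, o) = l/(-2 + 2*(l + l)) = l/(-2 + 2*(2*l)) = l/(-2 + 4*l))
X(-23, 3*(3 - 5))*(-255) = ((½)*(-23)/(-1 + 2*(-23)))*(-255) = ((½)*(-23)/(-1 - 46))*(-255) = ((½)*(-23)/(-47))*(-255) = ((½)*(-23)*(-1/47))*(-255) = (23/94)*(-255) = -5865/94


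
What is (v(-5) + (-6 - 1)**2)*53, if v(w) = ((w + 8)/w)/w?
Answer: 65084/25 ≈ 2603.4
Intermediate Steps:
v(w) = (8 + w)/w**2 (v(w) = ((8 + w)/w)/w = (8 + w)/w**2)
(v(-5) + (-6 - 1)**2)*53 = ((8 - 5)/(-5)**2 + (-6 - 1)**2)*53 = ((1/25)*3 + (-7)**2)*53 = (3/25 + 49)*53 = (1228/25)*53 = 65084/25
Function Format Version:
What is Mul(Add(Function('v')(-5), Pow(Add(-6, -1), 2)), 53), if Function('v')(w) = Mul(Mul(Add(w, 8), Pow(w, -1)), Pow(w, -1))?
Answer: Rational(65084, 25) ≈ 2603.4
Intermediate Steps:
Function('v')(w) = Mul(Pow(w, -2), Add(8, w)) (Function('v')(w) = Mul(Mul(Add(8, w), Pow(w, -1)), Pow(w, -1)) = Mul(Mul(Pow(w, -1), Add(8, w)), Pow(w, -1)) = Mul(Pow(w, -2), Add(8, w)))
Mul(Add(Function('v')(-5), Pow(Add(-6, -1), 2)), 53) = Mul(Add(Mul(Pow(-5, -2), Add(8, -5)), Pow(Add(-6, -1), 2)), 53) = Mul(Add(Mul(Rational(1, 25), 3), Pow(-7, 2)), 53) = Mul(Add(Rational(3, 25), 49), 53) = Mul(Rational(1228, 25), 53) = Rational(65084, 25)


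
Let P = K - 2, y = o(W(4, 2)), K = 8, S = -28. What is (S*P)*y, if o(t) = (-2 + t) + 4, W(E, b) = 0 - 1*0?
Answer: -336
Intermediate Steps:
W(E, b) = 0 (W(E, b) = 0 + 0 = 0)
o(t) = 2 + t
y = 2 (y = 2 + 0 = 2)
P = 6 (P = 8 - 2 = 6)
(S*P)*y = -28*6*2 = -168*2 = -336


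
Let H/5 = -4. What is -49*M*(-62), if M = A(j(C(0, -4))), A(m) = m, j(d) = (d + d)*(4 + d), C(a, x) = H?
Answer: 1944320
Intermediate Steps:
H = -20 (H = 5*(-4) = -20)
C(a, x) = -20
j(d) = 2*d*(4 + d) (j(d) = (2*d)*(4 + d) = 2*d*(4 + d))
M = 640 (M = 2*(-20)*(4 - 20) = 2*(-20)*(-16) = 640)
-49*M*(-62) = -49*640*(-62) = -31360*(-62) = 1944320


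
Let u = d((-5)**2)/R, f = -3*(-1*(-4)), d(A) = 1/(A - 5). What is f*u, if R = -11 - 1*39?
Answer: 3/250 ≈ 0.012000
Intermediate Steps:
R = -50 (R = -11 - 39 = -50)
d(A) = 1/(-5 + A)
f = -12 ≈ -12.000
u = -1/1000 (u = 1/(-5 + (-5)**2*(-50)) = -1/50/(-5 + 25) = -1/50/20 = (1/20)*(-1/50) = -1/1000 ≈ -0.0010000)
f*u = -12*(-1/1000) = 3/250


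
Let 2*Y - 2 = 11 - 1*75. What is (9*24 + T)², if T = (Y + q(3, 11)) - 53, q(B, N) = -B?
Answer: 16641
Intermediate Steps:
Y = -31 (Y = 1 + (11 - 1*75)/2 = 1 + (11 - 75)/2 = 1 + (½)*(-64) = 1 - 32 = -31)
T = -87 (T = (-31 - 1*3) - 53 = (-31 - 3) - 53 = -34 - 53 = -87)
(9*24 + T)² = (9*24 - 87)² = (216 - 87)² = 129² = 16641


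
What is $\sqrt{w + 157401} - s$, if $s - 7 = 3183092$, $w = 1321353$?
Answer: $-3183099 + 3 \sqrt{164306} \approx -3.1819 \cdot 10^{6}$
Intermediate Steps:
$s = 3183099$ ($s = 7 + 3183092 = 3183099$)
$\sqrt{w + 157401} - s = \sqrt{1321353 + 157401} - 3183099 = \sqrt{1478754} - 3183099 = 3 \sqrt{164306} - 3183099 = -3183099 + 3 \sqrt{164306}$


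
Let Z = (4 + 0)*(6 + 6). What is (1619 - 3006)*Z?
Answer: -66576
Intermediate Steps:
Z = 48 (Z = 4*12 = 48)
(1619 - 3006)*Z = (1619 - 3006)*48 = -1387*48 = -66576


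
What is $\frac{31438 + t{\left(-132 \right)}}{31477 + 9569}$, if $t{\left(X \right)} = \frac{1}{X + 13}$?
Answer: $\frac{3741121}{4884474} \approx 0.76592$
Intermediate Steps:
$t{\left(X \right)} = \frac{1}{13 + X}$
$\frac{31438 + t{\left(-132 \right)}}{31477 + 9569} = \frac{31438 + \frac{1}{13 - 132}}{31477 + 9569} = \frac{31438 + \frac{1}{-119}}{41046} = \left(31438 - \frac{1}{119}\right) \frac{1}{41046} = \frac{3741121}{119} \cdot \frac{1}{41046} = \frac{3741121}{4884474}$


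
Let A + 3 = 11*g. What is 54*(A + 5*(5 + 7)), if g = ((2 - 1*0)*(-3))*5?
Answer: -14742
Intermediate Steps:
g = -30 (g = ((2 + 0)*(-3))*5 = (2*(-3))*5 = -6*5 = -30)
A = -333 (A = -3 + 11*(-30) = -3 - 330 = -333)
54*(A + 5*(5 + 7)) = 54*(-333 + 5*(5 + 7)) = 54*(-333 + 5*12) = 54*(-333 + 60) = 54*(-273) = -14742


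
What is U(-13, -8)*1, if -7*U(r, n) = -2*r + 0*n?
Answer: -26/7 ≈ -3.7143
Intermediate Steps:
U(r, n) = 2*r/7 (U(r, n) = -(-2*r + 0*n)/7 = -(-2*r + 0)/7 = -(-2)*r/7 = 2*r/7)
U(-13, -8)*1 = ((2/7)*(-13))*1 = -26/7*1 = -26/7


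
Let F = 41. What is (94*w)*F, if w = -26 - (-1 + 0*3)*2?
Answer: -92496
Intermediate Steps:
w = -24 (w = -26 - (-1 + 0)*2 = -26 - (-1)*2 = -26 - 1*(-2) = -26 + 2 = -24)
(94*w)*F = (94*(-24))*41 = -2256*41 = -92496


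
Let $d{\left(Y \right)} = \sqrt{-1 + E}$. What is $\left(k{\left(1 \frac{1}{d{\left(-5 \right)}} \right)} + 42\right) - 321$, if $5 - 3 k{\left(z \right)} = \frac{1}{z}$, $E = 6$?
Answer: $- \frac{832}{3} - \frac{\sqrt{5}}{3} \approx -278.08$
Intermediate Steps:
$d{\left(Y \right)} = \sqrt{5}$ ($d{\left(Y \right)} = \sqrt{-1 + 6} = \sqrt{5}$)
$k{\left(z \right)} = \frac{5}{3} - \frac{1}{3 z}$
$\left(k{\left(1 \frac{1}{d{\left(-5 \right)}} \right)} + 42\right) - 321 = \left(\frac{-1 + 5 \cdot 1 \frac{1}{\sqrt{5}}}{3 \cdot 1 \frac{1}{\sqrt{5}}} + 42\right) - 321 = \left(\frac{-1 + 5 \cdot 1 \frac{\sqrt{5}}{5}}{3 \cdot 1 \frac{\sqrt{5}}{5}} + 42\right) - 321 = \left(\frac{-1 + 5 \frac{\sqrt{5}}{5}}{3 \frac{\sqrt{5}}{5}} + 42\right) - 321 = \left(\frac{\sqrt{5} \left(-1 + \sqrt{5}\right)}{3} + 42\right) - 321 = \left(42 + \frac{\sqrt{5} \left(-1 + \sqrt{5}\right)}{3}\right) - 321 = -279 + \frac{\sqrt{5} \left(-1 + \sqrt{5}\right)}{3}$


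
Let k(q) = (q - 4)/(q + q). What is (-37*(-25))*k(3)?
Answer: -925/6 ≈ -154.17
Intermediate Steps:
k(q) = (-4 + q)/(2*q) (k(q) = (-4 + q)/((2*q)) = (-4 + q)*(1/(2*q)) = (-4 + q)/(2*q))
(-37*(-25))*k(3) = (-37*(-25))*((½)*(-4 + 3)/3) = 925*((½)*(⅓)*(-1)) = 925*(-⅙) = -925/6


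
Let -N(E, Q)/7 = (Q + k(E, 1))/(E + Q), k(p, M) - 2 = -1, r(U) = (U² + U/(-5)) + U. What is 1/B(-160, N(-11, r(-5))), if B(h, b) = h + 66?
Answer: -1/94 ≈ -0.010638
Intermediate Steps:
r(U) = U² + 4*U/5 (r(U) = (U² - U/5) + U = U² + 4*U/5)
k(p, M) = 1 (k(p, M) = 2 - 1 = 1)
N(E, Q) = -7*(1 + Q)/(E + Q) (N(E, Q) = -7*(Q + 1)/(E + Q) = -7*(1 + Q)/(E + Q))
B(h, b) = 66 + h
1/B(-160, N(-11, r(-5))) = 1/(66 - 160) = 1/(-94) = -1/94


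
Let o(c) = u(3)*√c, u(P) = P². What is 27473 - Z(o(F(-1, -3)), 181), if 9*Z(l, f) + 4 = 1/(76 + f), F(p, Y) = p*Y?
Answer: 63546076/2313 ≈ 27473.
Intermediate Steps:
F(p, Y) = Y*p
o(c) = 9*√c (o(c) = 3²*√c = 9*√c)
Z(l, f) = -4/9 + 1/(9*(76 + f))
27473 - Z(o(F(-1, -3)), 181) = 27473 - (-303 - 4*181)/(9*(76 + 181)) = 27473 - (-303 - 724)/(9*257) = 27473 - (-1027)/(9*257) = 27473 - 1*(-1027/2313) = 27473 + 1027/2313 = 63546076/2313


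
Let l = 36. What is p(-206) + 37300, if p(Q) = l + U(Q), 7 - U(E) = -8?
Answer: 37351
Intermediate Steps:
U(E) = 15 (U(E) = 7 - 1*(-8) = 7 + 8 = 15)
p(Q) = 51 (p(Q) = 36 + 15 = 51)
p(-206) + 37300 = 51 + 37300 = 37351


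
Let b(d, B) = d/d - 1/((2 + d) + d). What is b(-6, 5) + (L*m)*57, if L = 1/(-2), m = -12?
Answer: 3431/10 ≈ 343.10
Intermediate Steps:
b(d, B) = 1 - 1/(2 + 2*d)
L = -½ ≈ -0.50000
b(-6, 5) + (L*m)*57 = (½ - 6)/(1 - 6) - ½*(-12)*57 = -11/2/(-5) + 6*57 = -⅕*(-11/2) + 342 = 11/10 + 342 = 3431/10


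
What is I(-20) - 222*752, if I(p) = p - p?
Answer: -166944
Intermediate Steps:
I(p) = 0
I(-20) - 222*752 = 0 - 222*752 = 0 - 166944 = -166944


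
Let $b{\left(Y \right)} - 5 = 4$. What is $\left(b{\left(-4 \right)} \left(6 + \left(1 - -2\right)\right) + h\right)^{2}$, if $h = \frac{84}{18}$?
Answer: $\frac{66049}{9} \approx 7338.8$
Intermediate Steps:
$b{\left(Y \right)} = 9$ ($b{\left(Y \right)} = 5 + 4 = 9$)
$h = \frac{14}{3}$ ($h = 84 \cdot \frac{1}{18} = \frac{14}{3} \approx 4.6667$)
$\left(b{\left(-4 \right)} \left(6 + \left(1 - -2\right)\right) + h\right)^{2} = \left(9 \left(6 + \left(1 - -2\right)\right) + \frac{14}{3}\right)^{2} = \left(9 \left(6 + \left(1 + 2\right)\right) + \frac{14}{3}\right)^{2} = \left(9 \left(6 + 3\right) + \frac{14}{3}\right)^{2} = \left(9 \cdot 9 + \frac{14}{3}\right)^{2} = \left(81 + \frac{14}{3}\right)^{2} = \left(\frac{257}{3}\right)^{2} = \frac{66049}{9}$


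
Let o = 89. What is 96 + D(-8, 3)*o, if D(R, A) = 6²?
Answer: 3300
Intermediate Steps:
D(R, A) = 36
96 + D(-8, 3)*o = 96 + 36*89 = 96 + 3204 = 3300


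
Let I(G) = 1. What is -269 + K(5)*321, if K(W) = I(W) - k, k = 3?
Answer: -911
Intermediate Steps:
K(W) = -2 (K(W) = 1 - 1*3 = 1 - 3 = -2)
-269 + K(5)*321 = -269 - 2*321 = -269 - 642 = -911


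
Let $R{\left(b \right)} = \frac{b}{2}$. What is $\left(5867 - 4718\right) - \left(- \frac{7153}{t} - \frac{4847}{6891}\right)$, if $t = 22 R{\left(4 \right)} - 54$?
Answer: $\frac{29934737}{68910} \approx 434.4$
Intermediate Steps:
$R{\left(b \right)} = \frac{b}{2}$ ($R{\left(b \right)} = b \frac{1}{2} = \frac{b}{2}$)
$t = -10$ ($t = 22 \cdot \frac{1}{2} \cdot 4 - 54 = 22 \cdot 2 - 54 = 44 - 54 = -10$)
$\left(5867 - 4718\right) - \left(- \frac{7153}{t} - \frac{4847}{6891}\right) = \left(5867 - 4718\right) - \left(- \frac{7153}{-10} - \frac{4847}{6891}\right) = \left(5867 - 4718\right) - \left(\left(-7153\right) \left(- \frac{1}{10}\right) - \frac{4847}{6891}\right) = 1149 - \left(\frac{7153}{10} - \frac{4847}{6891}\right) = 1149 - \frac{49242853}{68910} = \frac{29934737}{68910}$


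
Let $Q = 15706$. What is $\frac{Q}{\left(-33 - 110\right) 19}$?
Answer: $- \frac{15706}{2717} \approx -5.7806$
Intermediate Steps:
$\frac{Q}{\left(-33 - 110\right) 19} = \frac{15706}{\left(-33 - 110\right) 19} = \frac{15706}{\left(-143\right) 19} = \frac{15706}{-2717} = 15706 \left(- \frac{1}{2717}\right) = - \frac{15706}{2717}$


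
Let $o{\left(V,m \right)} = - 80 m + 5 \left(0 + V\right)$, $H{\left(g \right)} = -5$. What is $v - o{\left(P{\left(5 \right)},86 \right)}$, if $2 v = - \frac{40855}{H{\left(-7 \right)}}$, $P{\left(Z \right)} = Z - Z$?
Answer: $\frac{21931}{2} \approx 10966.0$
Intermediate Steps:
$P{\left(Z \right)} = 0$
$o{\left(V,m \right)} = - 80 m + 5 V$
$v = \frac{8171}{2}$ ($v = \frac{\left(-40855\right) \frac{1}{-5}}{2} = \frac{\left(-40855\right) \left(- \frac{1}{5}\right)}{2} = \frac{1}{2} \cdot 8171 = \frac{8171}{2} \approx 4085.5$)
$v - o{\left(P{\left(5 \right)},86 \right)} = \frac{8171}{2} - \left(\left(-80\right) 86 + 5 \cdot 0\right) = \frac{8171}{2} - \left(-6880 + 0\right) = \frac{8171}{2} - -6880 = \frac{8171}{2} + 6880 = \frac{21931}{2}$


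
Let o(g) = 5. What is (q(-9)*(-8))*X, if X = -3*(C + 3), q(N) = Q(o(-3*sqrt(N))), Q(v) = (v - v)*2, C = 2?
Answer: 0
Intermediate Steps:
Q(v) = 0 (Q(v) = 0*2 = 0)
q(N) = 0
X = -15 (X = -3*(2 + 3) = -3*5 = -15)
(q(-9)*(-8))*X = (0*(-8))*(-15) = 0*(-15) = 0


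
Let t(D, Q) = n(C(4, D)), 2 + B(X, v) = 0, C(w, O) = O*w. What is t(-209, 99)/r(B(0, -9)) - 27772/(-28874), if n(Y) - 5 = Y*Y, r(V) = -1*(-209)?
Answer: 10092935911/3017333 ≈ 3345.0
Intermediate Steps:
B(X, v) = -2 (B(X, v) = -2 + 0 = -2)
r(V) = 209
n(Y) = 5 + Y**2 (n(Y) = 5 + Y*Y = 5 + Y**2)
t(D, Q) = 5 + 16*D**2 (t(D, Q) = 5 + (D*4)**2 = 5 + (4*D)**2 = 5 + 16*D**2)
t(-209, 99)/r(B(0, -9)) - 27772/(-28874) = (5 + 16*(-209)**2)/209 - 27772/(-28874) = (5 + 16*43681)*(1/209) - 27772*(-1/28874) = (5 + 698896)*(1/209) + 13886/14437 = 698901*(1/209) + 13886/14437 = 698901/209 + 13886/14437 = 10092935911/3017333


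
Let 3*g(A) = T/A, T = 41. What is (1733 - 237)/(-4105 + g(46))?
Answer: -206448/566449 ≈ -0.36446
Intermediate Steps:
g(A) = 41/(3*A) (g(A) = (41/A)/3 = 41/(3*A))
(1733 - 237)/(-4105 + g(46)) = (1733 - 237)/(-4105 + (41/3)/46) = 1496/(-4105 + (41/3)*(1/46)) = 1496/(-4105 + 41/138) = 1496/(-566449/138) = 1496*(-138/566449) = -206448/566449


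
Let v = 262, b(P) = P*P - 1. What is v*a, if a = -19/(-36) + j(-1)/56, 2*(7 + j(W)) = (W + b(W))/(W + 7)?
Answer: 105979/1008 ≈ 105.14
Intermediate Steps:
b(P) = -1 + P**2 (b(P) = P**2 - 1 = -1 + P**2)
j(W) = -7 + (-1 + W + W**2)/(2*(7 + W)) (j(W) = -7 + ((W + (-1 + W**2))/(W + 7))/2 = -7 + ((-1 + W + W**2)/(7 + W))/2 = -7 + (-1 + W + W**2)/(2*(7 + W)))
a = 809/2016 (a = -19/(-36) + ((-99 + (-1)**2 - 13*(-1))/(2*(7 - 1)))/56 = -19*(-1/36) + ((1/2)*(-99 + 1 + 13)/6)*(1/56) = 19/36 + ((1/2)*(1/6)*(-85))*(1/56) = 19/36 - 85/12*1/56 = 19/36 - 85/672 = 809/2016 ≈ 0.40129)
v*a = 262*(809/2016) = 105979/1008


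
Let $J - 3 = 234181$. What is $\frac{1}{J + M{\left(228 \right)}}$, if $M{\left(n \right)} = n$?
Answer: $\frac{1}{234412} \approx 4.266 \cdot 10^{-6}$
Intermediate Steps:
$J = 234184$ ($J = 3 + 234181 = 234184$)
$\frac{1}{J + M{\left(228 \right)}} = \frac{1}{234184 + 228} = \frac{1}{234412}$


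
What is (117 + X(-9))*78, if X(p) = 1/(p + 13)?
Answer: 18291/2 ≈ 9145.5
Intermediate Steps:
X(p) = 1/(13 + p)
(117 + X(-9))*78 = (117 + 1/(13 - 9))*78 = (117 + 1/4)*78 = (117 + ¼)*78 = (469/4)*78 = 18291/2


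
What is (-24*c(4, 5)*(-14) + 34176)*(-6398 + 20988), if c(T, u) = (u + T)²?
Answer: 895709280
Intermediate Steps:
c(T, u) = (T + u)²
(-24*c(4, 5)*(-14) + 34176)*(-6398 + 20988) = (-24*(4 + 5)²*(-14) + 34176)*(-6398 + 20988) = (-24*9²*(-14) + 34176)*14590 = (-24*81*(-14) + 34176)*14590 = (-1944*(-14) + 34176)*14590 = (27216 + 34176)*14590 = 61392*14590 = 895709280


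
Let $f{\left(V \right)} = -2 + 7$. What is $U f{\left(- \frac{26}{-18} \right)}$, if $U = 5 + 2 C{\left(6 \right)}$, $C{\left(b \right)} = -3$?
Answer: $-5$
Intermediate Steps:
$f{\left(V \right)} = 5$
$U = -1$ ($U = 5 + 2 \left(-3\right) = 5 - 6 = -1$)
$U f{\left(- \frac{26}{-18} \right)} = \left(-1\right) 5 = -5$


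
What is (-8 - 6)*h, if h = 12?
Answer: -168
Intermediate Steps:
(-8 - 6)*h = (-8 - 6)*12 = -14*12 = -168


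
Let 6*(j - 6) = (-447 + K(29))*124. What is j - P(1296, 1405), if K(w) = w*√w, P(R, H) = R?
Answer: -10528 + 1798*√29/3 ≈ -7300.5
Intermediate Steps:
K(w) = w^(3/2)
j = -9232 + 1798*√29/3 (j = 6 + ((-447 + 29^(3/2))*124)/6 = 6 + ((-447 + 29*√29)*124)/6 = 6 + (-55428 + 3596*√29)/6 = 6 + (-9238 + 1798*√29/3) = -9232 + 1798*√29/3 ≈ -6004.5)
j - P(1296, 1405) = (-9232 + 1798*√29/3) - 1*1296 = (-9232 + 1798*√29/3) - 1296 = -10528 + 1798*√29/3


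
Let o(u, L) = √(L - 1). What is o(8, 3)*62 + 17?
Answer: 17 + 62*√2 ≈ 104.68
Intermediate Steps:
o(u, L) = √(-1 + L)
o(8, 3)*62 + 17 = √(-1 + 3)*62 + 17 = √2*62 + 17 = 62*√2 + 17 = 17 + 62*√2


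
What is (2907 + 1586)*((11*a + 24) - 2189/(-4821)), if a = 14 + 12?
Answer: 6724668607/4821 ≈ 1.3949e+6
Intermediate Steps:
a = 26
(2907 + 1586)*((11*a + 24) - 2189/(-4821)) = (2907 + 1586)*((11*26 + 24) - 2189/(-4821)) = 4493*((286 + 24) - 2189*(-1/4821)) = 4493*(310 + 2189/4821) = 4493*(1496699/4821) = 6724668607/4821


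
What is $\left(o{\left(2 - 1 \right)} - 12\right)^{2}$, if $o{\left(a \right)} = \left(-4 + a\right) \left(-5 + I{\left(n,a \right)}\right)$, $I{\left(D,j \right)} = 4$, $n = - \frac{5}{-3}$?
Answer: $81$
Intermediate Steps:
$n = \frac{5}{3}$ ($n = \left(-5\right) \left(- \frac{1}{3}\right) = \frac{5}{3} \approx 1.6667$)
$o{\left(a \right)} = 4 - a$ ($o{\left(a \right)} = \left(-4 + a\right) \left(-5 + 4\right) = \left(-4 + a\right) \left(-1\right) = 4 - a$)
$\left(o{\left(2 - 1 \right)} - 12\right)^{2} = \left(\left(4 - \left(2 - 1\right)\right) - 12\right)^{2} = \left(\left(4 - 1\right) - 12\right)^{2} = \left(3 - 12\right)^{2} = \left(-9\right)^{2} = 81$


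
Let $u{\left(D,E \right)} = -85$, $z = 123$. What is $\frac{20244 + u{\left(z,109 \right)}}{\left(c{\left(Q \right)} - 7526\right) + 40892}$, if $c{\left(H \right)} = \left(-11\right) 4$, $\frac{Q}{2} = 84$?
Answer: $\frac{20159}{33322} \approx 0.60498$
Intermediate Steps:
$Q = 168$ ($Q = 2 \cdot 84 = 168$)
$c{\left(H \right)} = -44$
$\frac{20244 + u{\left(z,109 \right)}}{\left(c{\left(Q \right)} - 7526\right) + 40892} = \frac{20244 - 85}{\left(-44 - 7526\right) + 40892} = \frac{20159}{\left(-44 - 7526\right) + 40892} = \frac{20159}{-7570 + 40892} = \frac{20159}{33322}$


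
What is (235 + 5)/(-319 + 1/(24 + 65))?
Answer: -2136/2839 ≈ -0.75238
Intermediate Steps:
(235 + 5)/(-319 + 1/(24 + 65)) = 240/(-319 + 1/89) = 240/(-28390/89) = 240*(-89/28390) = -2136/2839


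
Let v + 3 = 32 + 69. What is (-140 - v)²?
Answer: 56644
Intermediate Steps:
v = 98 (v = -3 + (32 + 69) = -3 + 101 = 98)
(-140 - v)² = (-140 - 1*98)² = (-140 - 98)² = (-238)² = 56644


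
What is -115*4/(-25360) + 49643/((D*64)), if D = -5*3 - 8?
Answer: -15728367/466624 ≈ -33.707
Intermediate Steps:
D = -23 (D = -15 - 8 = -23)
-115*4/(-25360) + 49643/((D*64)) = -115*4/(-25360) + 49643/((-23*64)) = -460*(-1/25360) + 49643/(-1472) = 23/1268 + 49643*(-1/1472) = 23/1268 - 49643/1472 = -15728367/466624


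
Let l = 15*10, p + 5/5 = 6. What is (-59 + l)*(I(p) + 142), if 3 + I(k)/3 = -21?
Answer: 6370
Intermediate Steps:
p = 5 (p = -1 + 6 = 5)
I(k) = -72 (I(k) = -9 + 3*(-21) = -9 - 63 = -72)
l = 150
(-59 + l)*(I(p) + 142) = (-59 + 150)*(-72 + 142) = 91*70 = 6370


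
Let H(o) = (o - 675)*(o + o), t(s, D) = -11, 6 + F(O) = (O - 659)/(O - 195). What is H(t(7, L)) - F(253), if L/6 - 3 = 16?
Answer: 15105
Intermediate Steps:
L = 114 (L = 18 + 6*16 = 18 + 96 = 114)
F(O) = -6 + (-659 + O)/(-195 + O) (F(O) = -6 + (O - 659)/(O - 195) = -6 + (-659 + O)/(-195 + O))
H(o) = 2*o*(-675 + o) (H(o) = (-675 + o)*(2*o) = 2*o*(-675 + o))
H(t(7, L)) - F(253) = 2*(-11)*(-675 - 11) - (511 - 5*253)/(-195 + 253) = 2*(-11)*(-686) - (511 - 1265)/58 = 15092 - (-754)/58 = 15092 - 1*(-13) = 15092 + 13 = 15105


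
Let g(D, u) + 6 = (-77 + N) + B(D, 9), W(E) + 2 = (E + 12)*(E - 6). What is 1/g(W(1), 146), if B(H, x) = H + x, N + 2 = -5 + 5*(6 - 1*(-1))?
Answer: -1/113 ≈ -0.0088496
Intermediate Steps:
N = 28 (N = -2 + (-5 + 5*(6 - 1*(-1))) = -2 + (-5 + 5*(6 + 1)) = -2 + (-5 + 5*7) = -2 + (-5 + 35) = -2 + 30 = 28)
W(E) = -2 + (-6 + E)*(12 + E) (W(E) = -2 + (E + 12)*(E - 6) = -2 + (12 + E)*(-6 + E) = -2 + (-6 + E)*(12 + E))
g(D, u) = -46 + D (g(D, u) = -6 + ((-77 + 28) + (D + 9)) = -6 + (-49 + (9 + D)) = -6 + (-40 + D) = -46 + D)
1/g(W(1), 146) = 1/(-46 + (-74 + 1² + 6*1)) = 1/(-46 + (-74 + 1 + 6)) = 1/(-46 - 67) = 1/(-113) = -1/113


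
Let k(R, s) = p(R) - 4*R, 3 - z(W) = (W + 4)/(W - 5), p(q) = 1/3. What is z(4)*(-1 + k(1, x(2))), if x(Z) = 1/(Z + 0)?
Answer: -154/3 ≈ -51.333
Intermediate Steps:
p(q) = 1/3
x(Z) = 1/Z
z(W) = 3 - (4 + W)/(-5 + W) (z(W) = 3 - (W + 4)/(W - 5) = 3 - (4 + W)/(-5 + W))
k(R, s) = 1/3 - 4*R
z(4)*(-1 + k(1, x(2))) = ((-19 + 2*4)/(-5 + 4))*(-1 + (1/3 - 4*1)) = ((-19 + 8)/(-1))*(-1 + (1/3 - 4)) = (-1*(-11))*(-1 - 11/3) = 11*(-14/3) = -154/3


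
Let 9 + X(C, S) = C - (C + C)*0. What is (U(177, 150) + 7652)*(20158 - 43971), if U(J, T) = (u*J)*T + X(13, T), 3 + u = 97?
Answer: -59612416428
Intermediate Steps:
u = 94 (u = -3 + 97 = 94)
X(C, S) = -9 + C (X(C, S) = -9 + (C - (C + C)*0) = -9 + (C - 2*C*0) = -9 + (C - 1*0) = -9 + (C + 0) = -9 + C)
U(J, T) = 4 + 94*J*T (U(J, T) = (94*J)*T + (-9 + 13) = 94*J*T + 4 = 4 + 94*J*T)
(U(177, 150) + 7652)*(20158 - 43971) = ((4 + 94*177*150) + 7652)*(20158 - 43971) = ((4 + 2495700) + 7652)*(-23813) = (2495704 + 7652)*(-23813) = 2503356*(-23813) = -59612416428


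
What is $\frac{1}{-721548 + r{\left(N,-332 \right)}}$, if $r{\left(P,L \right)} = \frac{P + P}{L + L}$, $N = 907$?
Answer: $- \frac{332}{239554843} \approx -1.3859 \cdot 10^{-6}$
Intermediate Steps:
$r{\left(P,L \right)} = \frac{P}{L}$ ($r{\left(P,L \right)} = \frac{2 P}{2 L} = 2 P \frac{1}{2 L} = \frac{P}{L}$)
$\frac{1}{-721548 + r{\left(N,-332 \right)}} = \frac{1}{-721548 + \frac{907}{-332}} = \frac{1}{-721548 + 907 \left(- \frac{1}{332}\right)} = \frac{1}{-721548 - \frac{907}{332}} = \frac{1}{- \frac{239554843}{332}} = - \frac{332}{239554843}$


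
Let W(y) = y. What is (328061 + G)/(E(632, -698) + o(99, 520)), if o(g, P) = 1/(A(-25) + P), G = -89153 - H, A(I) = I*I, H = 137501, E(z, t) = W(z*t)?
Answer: -116111015/505100719 ≈ -0.22988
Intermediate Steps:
E(z, t) = t*z (E(z, t) = z*t = t*z)
A(I) = I²
G = -226654 (G = -89153 - 1*137501 = -89153 - 137501 = -226654)
o(g, P) = 1/(625 + P) (o(g, P) = 1/((-25)² + P) = 1/(625 + P))
(328061 + G)/(E(632, -698) + o(99, 520)) = (328061 - 226654)/(-698*632 + 1/(625 + 520)) = 101407/(-441136 + 1/1145) = 101407/(-505100719/1145) = 101407*(-1145/505100719) = -116111015/505100719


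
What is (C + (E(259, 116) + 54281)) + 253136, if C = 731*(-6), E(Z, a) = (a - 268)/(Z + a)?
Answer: 113636473/375 ≈ 3.0303e+5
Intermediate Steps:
E(Z, a) = (-268 + a)/(Z + a)
C = -4386
(C + (E(259, 116) + 54281)) + 253136 = (-4386 + ((-268 + 116)/(259 + 116) + 54281)) + 253136 = (-4386 + (-152/375 + 54281)) + 253136 = (-4386 + 20355223/375) + 253136 = 18710473/375 + 253136 = 113636473/375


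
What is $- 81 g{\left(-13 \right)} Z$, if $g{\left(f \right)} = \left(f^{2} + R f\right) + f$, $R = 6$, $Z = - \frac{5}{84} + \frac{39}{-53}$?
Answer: $\frac{3728673}{742} \approx 5025.2$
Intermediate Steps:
$Z = - \frac{3541}{4452}$ ($Z = \left(-5\right) \frac{1}{84} + 39 \left(- \frac{1}{53}\right) = - \frac{5}{84} - \frac{39}{53} = - \frac{3541}{4452} \approx -0.79537$)
$g{\left(f \right)} = f^{2} + 7 f$ ($g{\left(f \right)} = \left(f^{2} + 6 f\right) + f = f^{2} + 7 f$)
$- 81 g{\left(-13 \right)} Z = - 81 \left(- 13 \left(7 - 13\right)\right) \left(- \frac{3541}{4452}\right) = - 81 \left(\left(-13\right) \left(-6\right)\right) \left(- \frac{3541}{4452}\right) = \left(-81\right) 78 \left(- \frac{3541}{4452}\right) = \left(-6318\right) \left(- \frac{3541}{4452}\right) = \frac{3728673}{742}$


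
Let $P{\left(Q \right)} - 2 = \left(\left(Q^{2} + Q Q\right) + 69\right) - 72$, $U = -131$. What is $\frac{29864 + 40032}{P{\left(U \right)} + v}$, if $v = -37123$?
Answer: $- \frac{34948}{1401} \approx -24.945$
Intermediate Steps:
$P{\left(Q \right)} = -1 + 2 Q^{2}$ ($P{\left(Q \right)} = 2 - \left(3 - Q^{2} - Q Q\right) = 2 + \left(\left(\left(Q^{2} + Q^{2}\right) + 69\right) - 72\right) = 2 + \left(\left(2 Q^{2} + 69\right) - 72\right) = 2 + \left(\left(69 + 2 Q^{2}\right) - 72\right) = 2 + \left(-3 + 2 Q^{2}\right) = -1 + 2 Q^{2}$)
$\frac{29864 + 40032}{P{\left(U \right)} + v} = \frac{29864 + 40032}{\left(-1 + 2 \left(-131\right)^{2}\right) - 37123} = \frac{69896}{\left(-1 + 2 \cdot 17161\right) - 37123} = \frac{69896}{\left(-1 + 34322\right) - 37123} = \frac{69896}{34321 - 37123} = \frac{69896}{-2802} = 69896 \left(- \frac{1}{2802}\right) = - \frac{34948}{1401}$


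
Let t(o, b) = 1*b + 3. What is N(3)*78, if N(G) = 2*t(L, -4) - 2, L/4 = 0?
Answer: -312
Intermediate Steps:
L = 0 (L = 4*0 = 0)
t(o, b) = 3 + b (t(o, b) = b + 3 = 3 + b)
N(G) = -4 (N(G) = 2*(3 - 4) - 2 = 2*(-1) - 2 = -2 - 2 = -4)
N(3)*78 = -4*78 = -312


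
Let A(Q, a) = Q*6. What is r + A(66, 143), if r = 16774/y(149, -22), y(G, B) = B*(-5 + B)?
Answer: 125999/297 ≈ 424.24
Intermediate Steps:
A(Q, a) = 6*Q
r = 8387/297 (r = 16774/((-22*(-5 - 22))) = 16774/((-22*(-27))) = 16774/594 = 16774*(1/594) = 8387/297 ≈ 28.239)
r + A(66, 143) = 8387/297 + 6*66 = 8387/297 + 396 = 125999/297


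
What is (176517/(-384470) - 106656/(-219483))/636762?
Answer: 68592473/1628270458717140 ≈ 4.2126e-8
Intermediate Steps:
(176517/(-384470) - 106656/(-219483))/636762 = (176517*(-1/384470) - 106656*(-1/219483))*(1/636762) = (-176517/384470 + 3232/6651)*(1/636762) = (68592473/2557109970)*(1/636762) = 68592473/1628270458717140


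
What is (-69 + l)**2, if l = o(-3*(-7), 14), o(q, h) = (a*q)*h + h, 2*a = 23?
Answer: 11062276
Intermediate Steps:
a = 23/2 (a = (1/2)*23 = 23/2 ≈ 11.500)
o(q, h) = h + 23*h*q/2 (o(q, h) = (23*q/2)*h + h = 23*h*q/2 + h = h + 23*h*q/2)
l = 3395 (l = (1/2)*14*(2 + 23*(-3*(-7))) = (1/2)*14*(2 + 23*21) = (1/2)*14*(2 + 483) = (1/2)*14*485 = 3395)
(-69 + l)**2 = (-69 + 3395)**2 = 3326**2 = 11062276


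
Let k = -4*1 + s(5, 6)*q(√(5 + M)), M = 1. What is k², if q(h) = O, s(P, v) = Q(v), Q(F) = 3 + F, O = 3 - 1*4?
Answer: 169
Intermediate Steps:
O = -1 (O = 3 - 4 = -1)
s(P, v) = 3 + v
q(h) = -1
k = -13 (k = -4*1 + (3 + 6)*(-1) = -4 + 9*(-1) = -4 - 9 = -13)
k² = (-13)² = 169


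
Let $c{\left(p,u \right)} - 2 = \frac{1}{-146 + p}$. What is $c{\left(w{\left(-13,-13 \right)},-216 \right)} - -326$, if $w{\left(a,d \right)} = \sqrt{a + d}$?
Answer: $\frac{3500015}{10671} - \frac{i \sqrt{26}}{21342} \approx 327.99 - 0.00023892 i$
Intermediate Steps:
$c{\left(p,u \right)} = 2 + \frac{1}{-146 + p}$
$c{\left(w{\left(-13,-13 \right)},-216 \right)} - -326 = \frac{-291 + 2 \sqrt{-13 - 13}}{-146 + \sqrt{-13 - 13}} - -326 = \frac{-291 + 2 \sqrt{-26}}{-146 + \sqrt{-26}} + 326 = \frac{-291 + 2 i \sqrt{26}}{-146 + i \sqrt{26}} + 326 = 326 + \frac{-291 + 2 i \sqrt{26}}{-146 + i \sqrt{26}}$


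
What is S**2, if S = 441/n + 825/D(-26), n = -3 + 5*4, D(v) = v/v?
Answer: 209265156/289 ≈ 7.2410e+5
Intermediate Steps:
D(v) = 1
n = 17 (n = -3 + 20 = 17)
S = 14466/17 (S = 441/17 + 825/1 = 441*(1/17) + 825*1 = 441/17 + 825 = 14466/17 ≈ 850.94)
S**2 = (14466/17)**2 = 209265156/289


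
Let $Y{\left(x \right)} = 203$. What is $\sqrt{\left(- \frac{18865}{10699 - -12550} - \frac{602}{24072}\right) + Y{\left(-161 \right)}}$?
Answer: $\frac{\sqrt{3957453277612423323}}{139912482} \approx 14.218$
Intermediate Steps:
$\sqrt{\left(- \frac{18865}{10699 - -12550} - \frac{602}{24072}\right) + Y{\left(-161 \right)}} = \sqrt{\left(- \frac{18865}{10699 - -12550} - \frac{602}{24072}\right) + 203} = \sqrt{\left(- \frac{18865}{10699 + 12550} - \frac{301}{12036}\right) + 203} = \sqrt{\left(- \frac{18865}{23249} - \frac{301}{12036}\right) + 203} = \sqrt{- \frac{234057089}{279824964} + 203} = \sqrt{\frac{56570410603}{279824964}} = \frac{\sqrt{3957453277612423323}}{139912482}$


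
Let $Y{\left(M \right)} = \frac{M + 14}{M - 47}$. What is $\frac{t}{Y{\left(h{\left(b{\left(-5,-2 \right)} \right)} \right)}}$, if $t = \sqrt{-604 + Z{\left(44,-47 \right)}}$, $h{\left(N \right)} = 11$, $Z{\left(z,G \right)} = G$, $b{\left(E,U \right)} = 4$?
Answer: $- \frac{36 i \sqrt{651}}{25} \approx - 36.741 i$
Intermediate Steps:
$t = i \sqrt{651}$ ($t = \sqrt{-604 - 47} = \sqrt{-651} = i \sqrt{651} \approx 25.515 i$)
$Y{\left(M \right)} = \frac{14 + M}{-47 + M}$
$\frac{t}{Y{\left(h{\left(b{\left(-5,-2 \right)} \right)} \right)}} = \frac{i \sqrt{651}}{\frac{1}{-47 + 11} \left(14 + 11\right)} = \frac{i \sqrt{651}}{\frac{1}{-36} \cdot 25} = \frac{i \sqrt{651}}{\left(- \frac{1}{36}\right) 25} = \frac{i \sqrt{651}}{- \frac{25}{36}} = i \sqrt{651} \left(- \frac{36}{25}\right) = - \frac{36 i \sqrt{651}}{25}$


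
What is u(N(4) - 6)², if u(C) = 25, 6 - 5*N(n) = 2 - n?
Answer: 625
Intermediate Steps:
N(n) = ⅘ + n/5 (N(n) = 6/5 - (2 - n)/5 = 6/5 + (-⅖ + n/5) = ⅘ + n/5)
u(N(4) - 6)² = 25² = 625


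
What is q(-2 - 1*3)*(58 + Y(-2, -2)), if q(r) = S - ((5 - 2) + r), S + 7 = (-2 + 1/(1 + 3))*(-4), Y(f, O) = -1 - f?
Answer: 118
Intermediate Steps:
S = 0 (S = -7 + (-2 + 1/(1 + 3))*(-4) = -7 + (-2 + 1/4)*(-4) = -7 + (-2 + ¼)*(-4) = -7 - 7/4*(-4) = -7 + 7 = 0)
q(r) = -3 - r (q(r) = 0 - ((5 - 2) + r) = 0 - (3 + r) = 0 + (-3 - r) = -3 - r)
q(-2 - 1*3)*(58 + Y(-2, -2)) = (-3 - (-2 - 1*3))*(58 + (-1 - 1*(-2))) = (-3 - (-2 - 3))*(58 + (-1 + 2)) = (-3 - 1*(-5))*(58 + 1) = (-3 + 5)*59 = 2*59 = 118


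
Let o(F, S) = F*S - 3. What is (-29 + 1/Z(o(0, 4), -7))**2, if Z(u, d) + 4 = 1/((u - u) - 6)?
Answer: 534361/625 ≈ 854.98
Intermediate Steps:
o(F, S) = -3 + F*S
Z(u, d) = -25/6 (Z(u, d) = -4 + 1/((u - u) - 6) = -4 + 1/(0 - 6) = -4 + 1/(-6) = -4 - 1/6 = -25/6)
(-29 + 1/Z(o(0, 4), -7))**2 = (-29 + 1/(-25/6))**2 = (-29 - 6/25)**2 = (-731/25)**2 = 534361/625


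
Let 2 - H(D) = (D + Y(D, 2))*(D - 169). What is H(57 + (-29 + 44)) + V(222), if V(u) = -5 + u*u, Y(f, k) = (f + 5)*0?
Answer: 56265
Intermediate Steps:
Y(f, k) = 0 (Y(f, k) = (5 + f)*0 = 0)
V(u) = -5 + u**2
H(D) = 2 - D*(-169 + D) (H(D) = 2 - (D + 0)*(D - 169) = 2 - D*(-169 + D))
H(57 + (-29 + 44)) + V(222) = (2 - (57 + (-29 + 44))**2 + 169*(57 + (-29 + 44))) + (-5 + 222**2) = (2 - (57 + 15)**2 + 169*(57 + 15)) + (-5 + 49284) = (2 - 1*72**2 + 169*72) + 49279 = (2 - 1*5184 + 12168) + 49279 = (2 - 5184 + 12168) + 49279 = 6986 + 49279 = 56265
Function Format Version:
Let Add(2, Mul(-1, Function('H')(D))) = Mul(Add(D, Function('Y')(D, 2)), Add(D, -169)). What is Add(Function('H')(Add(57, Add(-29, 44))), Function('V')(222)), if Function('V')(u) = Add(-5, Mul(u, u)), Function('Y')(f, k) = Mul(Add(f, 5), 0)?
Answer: 56265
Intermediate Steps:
Function('Y')(f, k) = 0 (Function('Y')(f, k) = Mul(Add(5, f), 0) = 0)
Function('V')(u) = Add(-5, Pow(u, 2))
Function('H')(D) = Add(2, Mul(-1, D, Add(-169, D))) (Function('H')(D) = Add(2, Mul(-1, Mul(Add(D, 0), Add(D, -169)))) = Add(2, Mul(-1, Mul(D, Add(-169, D)))) = Add(2, Mul(-1, D, Add(-169, D))))
Add(Function('H')(Add(57, Add(-29, 44))), Function('V')(222)) = Add(Add(2, Mul(-1, Pow(Add(57, Add(-29, 44)), 2)), Mul(169, Add(57, Add(-29, 44)))), Add(-5, Pow(222, 2))) = Add(Add(2, Mul(-1, Pow(Add(57, 15), 2)), Mul(169, Add(57, 15))), Add(-5, 49284)) = Add(Add(2, Mul(-1, Pow(72, 2)), Mul(169, 72)), 49279) = Add(Add(2, Mul(-1, 5184), 12168), 49279) = Add(Add(2, -5184, 12168), 49279) = Add(6986, 49279) = 56265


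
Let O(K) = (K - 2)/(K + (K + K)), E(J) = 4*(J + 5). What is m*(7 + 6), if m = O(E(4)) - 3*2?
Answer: -3991/54 ≈ -73.907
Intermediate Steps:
E(J) = 20 + 4*J (E(J) = 4*(5 + J) = 20 + 4*J)
O(K) = (-2 + K)/(3*K) (O(K) = (-2 + K)/(K + 2*K) = (-2 + K)/((3*K)) = (-2 + K)*(1/(3*K)) = (-2 + K)/(3*K))
m = -307/54 (m = (-2 + (20 + 4*4))/(3*(20 + 4*4)) - 3*2 = (-2 + (20 + 16))/(3*(20 + 16)) - 6 = (⅓)*(-2 + 36)/36 - 6 = (⅓)*(1/36)*34 - 6 = 17/54 - 6 = -307/54 ≈ -5.6852)
m*(7 + 6) = -307*(7 + 6)/54 = -307/54*13 = -3991/54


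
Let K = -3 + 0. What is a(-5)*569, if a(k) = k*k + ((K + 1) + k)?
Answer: 10242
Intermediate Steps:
K = -3
a(k) = -2 + k + k² (a(k) = k*k + ((-3 + 1) + k) = k² + (-2 + k) = -2 + k + k²)
a(-5)*569 = (-2 - 5 + (-5)²)*569 = (-2 - 5 + 25)*569 = 18*569 = 10242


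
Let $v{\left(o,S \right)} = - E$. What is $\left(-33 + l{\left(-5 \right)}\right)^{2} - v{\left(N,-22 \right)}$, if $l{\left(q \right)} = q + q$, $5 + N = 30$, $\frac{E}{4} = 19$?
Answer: $1925$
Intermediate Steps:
$E = 76$ ($E = 4 \cdot 19 = 76$)
$N = 25$ ($N = -5 + 30 = 25$)
$l{\left(q \right)} = 2 q$
$v{\left(o,S \right)} = -76$ ($v{\left(o,S \right)} = \left(-1\right) 76 = -76$)
$\left(-33 + l{\left(-5 \right)}\right)^{2} - v{\left(N,-22 \right)} = \left(-33 + 2 \left(-5\right)\right)^{2} - -76 = \left(-33 - 10\right)^{2} + 76 = \left(-43\right)^{2} + 76 = 1849 + 76 = 1925$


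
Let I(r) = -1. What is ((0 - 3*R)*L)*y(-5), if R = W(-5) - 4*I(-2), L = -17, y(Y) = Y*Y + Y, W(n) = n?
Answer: -1020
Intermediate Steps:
y(Y) = Y + Y² (y(Y) = Y² + Y = Y + Y²)
R = -1 (R = -5 - 4*(-1) = -5 + 4 = -1)
((0 - 3*R)*L)*y(-5) = ((0 - 3*(-1))*(-17))*(-5*(1 - 5)) = ((0 + 3)*(-17))*(-5*(-4)) = (3*(-17))*20 = -51*20 = -1020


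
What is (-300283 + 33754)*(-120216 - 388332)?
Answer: 135542789892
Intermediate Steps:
(-300283 + 33754)*(-120216 - 388332) = -266529*(-508548) = 135542789892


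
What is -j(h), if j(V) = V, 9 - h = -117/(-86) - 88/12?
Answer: -3863/258 ≈ -14.973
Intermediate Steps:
h = 3863/258 (h = 9 - (-117/(-86) - 88/12) = 9 - (-117*(-1/86) - 88*1/12) = 9 - (117/86 - 22/3) = 9 - 1*(-1541/258) = 9 + 1541/258 = 3863/258 ≈ 14.973)
-j(h) = -1*3863/258 = -3863/258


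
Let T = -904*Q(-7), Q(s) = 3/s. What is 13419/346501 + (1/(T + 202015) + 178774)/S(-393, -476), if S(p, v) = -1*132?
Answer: -87762743350228229/64802562965844 ≈ -1354.3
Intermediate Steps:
S(p, v) = -132
T = 2712/7 (T = -2712/(-7) = -2712*(-1)/7 = -904*(-3/7) = 2712/7 ≈ 387.43)
13419/346501 + (1/(T + 202015) + 178774)/S(-393, -476) = 13419/346501 + (1/(2712/7 + 202015) + 178774)/(-132) = 13419*(1/346501) + (1/(1416817/7) + 178774)*(-1/132) = 13419/346501 + (7/1416817 + 178774)*(-1/132) = 13419/346501 + (253290042365/1416817)*(-1/132) = 13419/346501 - 253290042365/187019844 = -87762743350228229/64802562965844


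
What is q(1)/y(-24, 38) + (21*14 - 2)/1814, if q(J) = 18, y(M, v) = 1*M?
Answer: -2137/3628 ≈ -0.58903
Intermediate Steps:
y(M, v) = M
q(1)/y(-24, 38) + (21*14 - 2)/1814 = 18/(-24) + (21*14 - 2)/1814 = 18*(-1/24) + (294 - 2)*(1/1814) = -¾ + 292*(1/1814) = -¾ + 146/907 = -2137/3628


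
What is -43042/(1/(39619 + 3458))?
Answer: -1854120234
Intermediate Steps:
-43042/(1/(39619 + 3458)) = -43042/(1/43077) = -43042/1/43077 = -43042*43077 = -1854120234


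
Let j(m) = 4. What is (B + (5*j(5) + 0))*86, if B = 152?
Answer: 14792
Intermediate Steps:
(B + (5*j(5) + 0))*86 = (152 + (5*4 + 0))*86 = (152 + (20 + 0))*86 = (152 + 20)*86 = 172*86 = 14792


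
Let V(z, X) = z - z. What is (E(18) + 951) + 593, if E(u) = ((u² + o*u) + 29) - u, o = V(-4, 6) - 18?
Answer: 1555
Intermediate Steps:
V(z, X) = 0
o = -18 (o = 0 - 18 = -18)
E(u) = 29 + u² - 19*u (E(u) = ((u² - 18*u) + 29) - u = (29 + u² - 18*u) - u = 29 + u² - 19*u)
(E(18) + 951) + 593 = ((29 + 18² - 19*18) + 951) + 593 = ((29 + 324 - 342) + 951) + 593 = (11 + 951) + 593 = 962 + 593 = 1555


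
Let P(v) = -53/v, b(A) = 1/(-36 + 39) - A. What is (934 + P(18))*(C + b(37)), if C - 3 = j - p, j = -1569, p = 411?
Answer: -101241119/54 ≈ -1.8748e+6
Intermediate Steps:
b(A) = ⅓ - A (b(A) = 1/3 - A = ⅓ - A)
C = -1977 (C = 3 + (-1569 - 1*411) = 3 + (-1569 - 411) = 3 - 1980 = -1977)
(934 + P(18))*(C + b(37)) = (934 - 53/18)*(-1977 + (⅓ - 1*37)) = (934 - 53*1/18)*(-1977 + (⅓ - 37)) = (934 - 53/18)*(-1977 - 110/3) = (16759/18)*(-6041/3) = -101241119/54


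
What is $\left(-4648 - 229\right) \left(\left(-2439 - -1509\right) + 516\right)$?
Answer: $2019078$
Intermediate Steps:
$\left(-4648 - 229\right) \left(\left(-2439 - -1509\right) + 516\right) = - 4877 \left(\left(-2439 + 1509\right) + 516\right) = - 4877 \left(-930 + 516\right) = \left(-4877\right) \left(-414\right) = 2019078$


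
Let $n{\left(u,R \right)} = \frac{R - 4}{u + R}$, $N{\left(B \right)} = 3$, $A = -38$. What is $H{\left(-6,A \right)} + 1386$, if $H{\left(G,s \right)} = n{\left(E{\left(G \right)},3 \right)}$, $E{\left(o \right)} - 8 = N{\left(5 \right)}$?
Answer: $\frac{19403}{14} \approx 1385.9$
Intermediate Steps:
$E{\left(o \right)} = 11$ ($E{\left(o \right)} = 8 + 3 = 11$)
$n{\left(u,R \right)} = \frac{-4 + R}{R + u}$
$H{\left(G,s \right)} = - \frac{1}{14}$ ($H{\left(G,s \right)} = \frac{-4 + 3}{3 + 11} = \frac{1}{14} \left(-1\right) = - \frac{1}{14}$)
$H{\left(-6,A \right)} + 1386 = - \frac{1}{14} + 1386 = \frac{19403}{14}$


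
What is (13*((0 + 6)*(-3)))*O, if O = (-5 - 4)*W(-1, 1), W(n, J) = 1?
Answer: 2106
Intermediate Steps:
O = -9 (O = (-5 - 4)*1 = -9*1 = -9)
(13*((0 + 6)*(-3)))*O = (13*((0 + 6)*(-3)))*(-9) = (13*(6*(-3)))*(-9) = (13*(-18))*(-9) = -234*(-9) = 2106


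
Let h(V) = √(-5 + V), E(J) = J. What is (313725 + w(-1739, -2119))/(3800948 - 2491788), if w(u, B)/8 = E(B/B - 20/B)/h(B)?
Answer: 62745/261832 - 31*I*√59/1779048830 ≈ 0.23964 - 1.3384e-7*I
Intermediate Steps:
w(u, B) = 8*(1 - 20/B)/√(-5 + B) (w(u, B) = 8*((B/B - 20/B)/(√(-5 + B))) = 8*((1 - 20/B)/√(-5 + B)) = 8*(1 - 20/B)/√(-5 + B))
(313725 + w(-1739, -2119))/(3800948 - 2491788) = (313725 + 8*(-20 - 2119)/(-2119*√(-5 - 2119)))/(3800948 - 2491788) = (313725 + 8*(-1/2119)*(-2139)/√(-2124))/1309160 = (313725 + 8*(-1/2119)*(-I*√59/354)*(-2139))*(1/1309160) = (313725 - 2852*I*√59/125021)*(1/1309160) = 62745/261832 - 31*I*√59/1779048830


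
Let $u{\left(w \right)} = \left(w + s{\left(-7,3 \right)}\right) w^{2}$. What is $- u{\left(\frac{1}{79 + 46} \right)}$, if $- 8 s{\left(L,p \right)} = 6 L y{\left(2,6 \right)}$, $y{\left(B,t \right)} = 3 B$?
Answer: $- \frac{7877}{3906250} \approx -0.0020165$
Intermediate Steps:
$s{\left(L,p \right)} = - \frac{9 L}{2}$ ($s{\left(L,p \right)} = - \frac{6 L 3 \cdot 2}{8} = - \frac{6 L 6}{8} = - \frac{36 L}{8} = - \frac{9 L}{2}$)
$u{\left(w \right)} = w^{2} \left(\frac{63}{2} + w\right)$ ($u{\left(w \right)} = \left(w - - \frac{63}{2}\right) w^{2} = \left(w + \frac{63}{2}\right) w^{2} = \left(\frac{63}{2} + w\right) w^{2} = w^{2} \left(\frac{63}{2} + w\right)$)
$- u{\left(\frac{1}{79 + 46} \right)} = - \left(\frac{1}{79 + 46}\right)^{2} \left(\frac{63}{2} + \frac{1}{79 + 46}\right) = - \left(\frac{1}{125}\right)^{2} \left(\frac{63}{2} + \frac{1}{125}\right) = - \frac{\frac{63}{2} + \frac{1}{125}}{15625} = - \frac{7877}{15625 \cdot 250} = \left(-1\right) \frac{7877}{3906250} = - \frac{7877}{3906250}$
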